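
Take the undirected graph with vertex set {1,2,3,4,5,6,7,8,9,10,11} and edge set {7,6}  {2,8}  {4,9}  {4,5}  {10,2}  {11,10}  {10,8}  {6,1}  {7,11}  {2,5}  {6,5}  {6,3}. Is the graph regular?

Degrees: 1:1, 2:3, 3:1, 4:2, 5:3, 6:4, 7:2, 8:2, 9:1, 10:3, 11:2
Degrees are not all equal (e.g. deg(1)=1 but deg(6)=4); not regular.

No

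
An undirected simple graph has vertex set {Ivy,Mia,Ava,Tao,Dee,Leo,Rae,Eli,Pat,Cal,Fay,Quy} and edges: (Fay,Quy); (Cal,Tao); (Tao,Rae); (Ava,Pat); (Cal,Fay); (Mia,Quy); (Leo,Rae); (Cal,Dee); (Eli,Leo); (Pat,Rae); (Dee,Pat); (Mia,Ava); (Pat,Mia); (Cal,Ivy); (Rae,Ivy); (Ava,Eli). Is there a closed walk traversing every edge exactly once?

Degrees: Ivy:2, Mia:3, Ava:3, Tao:2, Dee:2, Leo:2, Rae:4, Eli:2, Pat:4, Cal:4, Fay:2, Quy:2
Mia, Ava have odd degree; an Eulerian circuit needs every degree to be even, so none exists.

No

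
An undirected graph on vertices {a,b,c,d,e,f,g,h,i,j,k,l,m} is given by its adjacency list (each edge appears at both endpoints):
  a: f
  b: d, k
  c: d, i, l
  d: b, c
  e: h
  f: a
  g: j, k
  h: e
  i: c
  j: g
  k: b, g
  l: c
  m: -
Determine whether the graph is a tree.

No

|V| = 13, |E| = 9.
It is not connected, so it is not a tree.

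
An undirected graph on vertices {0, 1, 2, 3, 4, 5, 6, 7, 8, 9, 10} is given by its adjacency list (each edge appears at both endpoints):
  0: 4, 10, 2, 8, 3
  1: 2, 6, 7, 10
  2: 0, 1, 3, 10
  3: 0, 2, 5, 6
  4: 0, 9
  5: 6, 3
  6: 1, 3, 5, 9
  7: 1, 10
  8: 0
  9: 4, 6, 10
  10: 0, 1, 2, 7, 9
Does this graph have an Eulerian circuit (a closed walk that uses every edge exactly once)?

Degrees: 0:5, 1:4, 2:4, 3:4, 4:2, 5:2, 6:4, 7:2, 8:1, 9:3, 10:5
Vertices with odd degree: 0, 8, 9, 10. An Eulerian circuit requires all degrees even.

No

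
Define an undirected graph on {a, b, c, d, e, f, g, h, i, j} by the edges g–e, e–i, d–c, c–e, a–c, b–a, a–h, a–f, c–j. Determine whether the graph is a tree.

Yes

The graph has 10 vertices and 9 edges.
It is connected with exactly 9 edges, hence acyclic — it is a tree.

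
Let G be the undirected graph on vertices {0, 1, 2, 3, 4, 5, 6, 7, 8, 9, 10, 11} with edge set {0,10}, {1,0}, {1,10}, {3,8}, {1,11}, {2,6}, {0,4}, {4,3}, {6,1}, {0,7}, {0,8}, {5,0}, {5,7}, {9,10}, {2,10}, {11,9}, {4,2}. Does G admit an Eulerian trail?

Degrees: 0:6, 1:4, 2:3, 3:2, 4:3, 5:2, 6:2, 7:2, 8:2, 9:2, 10:4, 11:2
Odd-degree vertices: 2, 4 (2 total).
The non-isolated vertices are connected and exactly 2 have odd degree, so an Eulerian trail exists (from 2 to 4).

Yes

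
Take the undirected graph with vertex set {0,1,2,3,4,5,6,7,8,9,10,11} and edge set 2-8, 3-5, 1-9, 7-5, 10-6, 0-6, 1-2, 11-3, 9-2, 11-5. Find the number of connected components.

4

Component: {4}
Component: {0, 6, 10}
Component: {1, 2, 8, 9}
Component: {3, 5, 7, 11}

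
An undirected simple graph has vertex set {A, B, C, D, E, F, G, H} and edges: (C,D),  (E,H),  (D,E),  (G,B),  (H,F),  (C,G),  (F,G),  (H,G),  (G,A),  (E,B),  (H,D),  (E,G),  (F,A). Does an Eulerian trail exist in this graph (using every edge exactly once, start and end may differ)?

Degrees: A:2, B:2, C:2, D:3, E:4, F:3, G:6, H:4
Odd-degree vertices: D, F (2 total).
The non-isolated vertices are connected and exactly 2 have odd degree, so an Eulerian trail exists (from D to F).

Yes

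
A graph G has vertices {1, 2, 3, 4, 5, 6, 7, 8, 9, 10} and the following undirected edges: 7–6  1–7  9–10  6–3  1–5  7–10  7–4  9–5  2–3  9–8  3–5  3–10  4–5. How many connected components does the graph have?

1

Component: {1, 2, 3, 4, 5, 6, 7, 8, 9, 10}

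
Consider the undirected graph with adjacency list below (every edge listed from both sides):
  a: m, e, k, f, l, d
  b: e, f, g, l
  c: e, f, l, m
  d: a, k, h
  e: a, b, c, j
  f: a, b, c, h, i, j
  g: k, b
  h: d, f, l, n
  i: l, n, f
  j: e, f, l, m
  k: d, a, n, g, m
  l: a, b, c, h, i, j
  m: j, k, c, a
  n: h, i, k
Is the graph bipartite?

No

The cycle k-a-f-h-n-k has length 5, which is odd, so the graph is not bipartite.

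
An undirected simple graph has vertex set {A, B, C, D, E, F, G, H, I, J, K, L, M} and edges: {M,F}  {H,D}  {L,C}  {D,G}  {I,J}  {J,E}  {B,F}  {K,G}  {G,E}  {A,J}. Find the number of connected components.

Component: {C, L}
Component: {B, F, M}
Component: {A, D, E, G, H, I, J, K}

3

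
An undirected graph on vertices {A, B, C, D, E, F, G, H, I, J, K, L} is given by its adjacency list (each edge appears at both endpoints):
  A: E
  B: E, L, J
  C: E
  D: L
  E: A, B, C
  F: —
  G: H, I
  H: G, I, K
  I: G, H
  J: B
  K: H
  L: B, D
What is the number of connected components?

3

Component: {F}
Component: {G, H, I, K}
Component: {A, B, C, D, E, J, L}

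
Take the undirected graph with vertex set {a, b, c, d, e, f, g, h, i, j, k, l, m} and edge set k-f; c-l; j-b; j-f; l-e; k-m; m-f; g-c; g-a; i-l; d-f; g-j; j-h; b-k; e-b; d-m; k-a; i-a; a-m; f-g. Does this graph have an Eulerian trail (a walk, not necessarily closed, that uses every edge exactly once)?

Degrees: a:4, b:3, c:2, d:2, e:2, f:5, g:4, h:1, i:2, j:4, k:4, l:3, m:4
Odd-degree vertices: b, f, h, l (4 total).
With 4 odd-degree vertices (more than two), no single trail can use every edge.

No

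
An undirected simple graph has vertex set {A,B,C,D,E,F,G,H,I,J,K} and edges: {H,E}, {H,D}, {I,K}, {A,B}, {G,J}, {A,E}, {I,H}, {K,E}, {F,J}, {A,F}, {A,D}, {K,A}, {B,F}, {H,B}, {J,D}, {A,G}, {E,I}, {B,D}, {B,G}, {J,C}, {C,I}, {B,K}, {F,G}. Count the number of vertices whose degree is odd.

0

Degrees: A:6, B:6, C:2, D:4, E:4, F:4, G:4, H:4, I:4, J:4, K:4
Odd-degree vertices: none.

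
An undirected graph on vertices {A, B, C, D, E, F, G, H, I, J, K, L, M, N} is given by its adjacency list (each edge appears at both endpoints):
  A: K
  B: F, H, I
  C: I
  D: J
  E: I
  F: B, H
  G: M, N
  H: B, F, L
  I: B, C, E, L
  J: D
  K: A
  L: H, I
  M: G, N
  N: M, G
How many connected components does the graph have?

4

Component: {A, K}
Component: {D, J}
Component: {G, M, N}
Component: {B, C, E, F, H, I, L}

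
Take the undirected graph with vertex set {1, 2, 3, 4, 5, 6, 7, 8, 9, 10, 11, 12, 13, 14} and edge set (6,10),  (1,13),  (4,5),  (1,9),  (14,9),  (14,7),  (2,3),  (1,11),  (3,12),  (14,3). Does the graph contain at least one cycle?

No

The graph has 14 vertices, 10 edges, and 4 connected components.
Since 10 = 14 - 4, the graph is a forest and contains no cycle.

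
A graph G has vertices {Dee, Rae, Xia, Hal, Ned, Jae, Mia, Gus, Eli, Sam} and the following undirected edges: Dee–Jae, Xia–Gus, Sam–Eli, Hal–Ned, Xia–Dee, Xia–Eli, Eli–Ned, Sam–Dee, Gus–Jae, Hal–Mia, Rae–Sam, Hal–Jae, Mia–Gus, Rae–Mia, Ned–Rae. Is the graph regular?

Yes

Degrees: Dee:3, Rae:3, Xia:3, Hal:3, Ned:3, Jae:3, Mia:3, Gus:3, Eli:3, Sam:3
All degrees equal 3; the graph is regular.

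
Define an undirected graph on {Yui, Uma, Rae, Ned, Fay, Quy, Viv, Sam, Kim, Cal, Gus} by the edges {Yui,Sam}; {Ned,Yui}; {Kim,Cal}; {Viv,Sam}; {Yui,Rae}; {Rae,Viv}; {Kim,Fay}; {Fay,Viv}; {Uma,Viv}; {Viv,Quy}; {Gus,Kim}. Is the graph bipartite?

Partition the vertices as {Uma, Rae, Ned, Fay, Quy, Sam, Cal, Gus} vs {Yui, Viv, Kim}. Each listed edge has one endpoint in each part, so the graph is bipartite.

Yes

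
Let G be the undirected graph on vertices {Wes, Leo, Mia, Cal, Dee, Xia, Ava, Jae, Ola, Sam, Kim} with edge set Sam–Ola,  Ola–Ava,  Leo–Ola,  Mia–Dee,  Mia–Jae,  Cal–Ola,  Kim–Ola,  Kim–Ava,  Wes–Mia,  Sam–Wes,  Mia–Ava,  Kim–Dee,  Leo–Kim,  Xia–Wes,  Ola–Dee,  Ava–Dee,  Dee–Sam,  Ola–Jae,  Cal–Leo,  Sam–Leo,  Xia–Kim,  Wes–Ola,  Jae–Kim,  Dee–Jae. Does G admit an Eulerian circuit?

Degrees: Wes:4, Leo:4, Mia:4, Cal:2, Dee:6, Xia:2, Ava:4, Jae:4, Ola:8, Sam:4, Kim:6
Every vertex has even degree and the edges form a single connected piece, so an Eulerian circuit exists.

Yes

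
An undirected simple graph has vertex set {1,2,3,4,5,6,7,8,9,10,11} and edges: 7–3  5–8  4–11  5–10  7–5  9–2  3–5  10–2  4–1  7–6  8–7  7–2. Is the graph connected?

Component: {1, 4, 11}
Component: {2, 3, 5, 6, 7, 8, 9, 10}
There are 2 separate components, so the graph is not connected.

No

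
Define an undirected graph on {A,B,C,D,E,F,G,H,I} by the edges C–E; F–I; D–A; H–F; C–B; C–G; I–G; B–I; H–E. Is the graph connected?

Component: {A, D}
Component: {B, C, E, F, G, H, I}
No edge joins these 2 groups, so the graph is disconnected.

No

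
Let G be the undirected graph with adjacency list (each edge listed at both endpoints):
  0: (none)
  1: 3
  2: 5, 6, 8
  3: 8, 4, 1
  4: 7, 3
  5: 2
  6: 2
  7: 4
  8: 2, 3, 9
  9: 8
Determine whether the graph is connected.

Component: {0}
Component: {1, 2, 3, 4, 5, 6, 7, 8, 9}
There are 2 separate components, so the graph is not connected.

No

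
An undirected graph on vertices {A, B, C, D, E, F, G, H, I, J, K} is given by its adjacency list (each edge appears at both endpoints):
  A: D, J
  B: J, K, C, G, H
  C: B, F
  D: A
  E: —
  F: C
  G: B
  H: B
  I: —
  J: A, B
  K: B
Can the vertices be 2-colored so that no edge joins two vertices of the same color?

Partition the vertices as {C, D, E, G, H, I, J, K} vs {A, B, F}. Each listed edge has one endpoint in each part, so the graph is bipartite.

Yes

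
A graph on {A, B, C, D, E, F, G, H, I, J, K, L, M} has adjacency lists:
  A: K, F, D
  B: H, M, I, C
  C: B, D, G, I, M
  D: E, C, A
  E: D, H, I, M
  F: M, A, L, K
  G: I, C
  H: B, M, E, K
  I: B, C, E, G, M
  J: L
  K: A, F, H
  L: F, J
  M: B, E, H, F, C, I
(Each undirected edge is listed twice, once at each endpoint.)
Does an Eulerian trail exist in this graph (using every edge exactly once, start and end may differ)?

No

Degrees: A:3, B:4, C:5, D:3, E:4, F:4, G:2, H:4, I:5, J:1, K:3, L:2, M:6
Odd-degree vertices: A, C, D, I, J, K (6 total).
With 6 odd-degree vertices (more than two), no single trail can use every edge.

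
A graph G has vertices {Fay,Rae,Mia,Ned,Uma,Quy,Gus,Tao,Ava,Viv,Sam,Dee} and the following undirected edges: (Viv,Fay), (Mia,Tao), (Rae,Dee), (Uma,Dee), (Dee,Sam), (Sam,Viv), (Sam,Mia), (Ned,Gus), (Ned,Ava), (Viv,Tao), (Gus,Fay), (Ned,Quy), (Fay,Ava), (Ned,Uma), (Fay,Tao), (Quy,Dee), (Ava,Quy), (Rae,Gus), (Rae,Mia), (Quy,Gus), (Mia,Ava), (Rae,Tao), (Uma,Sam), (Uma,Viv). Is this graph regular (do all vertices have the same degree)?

Degrees: Fay:4, Rae:4, Mia:4, Ned:4, Uma:4, Quy:4, Gus:4, Tao:4, Ava:4, Viv:4, Sam:4, Dee:4
Every vertex has degree 4, so the graph is 4-regular.

Yes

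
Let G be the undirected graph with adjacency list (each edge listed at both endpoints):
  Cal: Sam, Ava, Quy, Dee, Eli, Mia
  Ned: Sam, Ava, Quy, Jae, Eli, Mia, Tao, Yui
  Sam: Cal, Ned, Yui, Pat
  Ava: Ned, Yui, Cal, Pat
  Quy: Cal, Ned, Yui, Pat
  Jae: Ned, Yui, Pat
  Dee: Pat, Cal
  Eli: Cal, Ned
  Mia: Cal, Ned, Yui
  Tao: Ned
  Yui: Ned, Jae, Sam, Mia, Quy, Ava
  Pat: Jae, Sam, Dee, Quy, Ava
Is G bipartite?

No

The cycle Ned-Yui-Ava-Ned has length 3, which is odd, so the graph is not bipartite.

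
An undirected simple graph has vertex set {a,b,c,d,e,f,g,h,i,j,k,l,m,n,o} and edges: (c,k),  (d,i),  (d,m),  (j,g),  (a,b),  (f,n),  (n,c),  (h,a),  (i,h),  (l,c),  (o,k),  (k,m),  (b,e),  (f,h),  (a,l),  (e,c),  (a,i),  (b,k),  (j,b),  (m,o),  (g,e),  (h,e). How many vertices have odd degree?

Degrees: a:4, b:4, c:4, d:2, e:4, f:2, g:2, h:4, i:3, j:2, k:4, l:2, m:3, n:2, o:2
Odd-degree vertices: i, m.

2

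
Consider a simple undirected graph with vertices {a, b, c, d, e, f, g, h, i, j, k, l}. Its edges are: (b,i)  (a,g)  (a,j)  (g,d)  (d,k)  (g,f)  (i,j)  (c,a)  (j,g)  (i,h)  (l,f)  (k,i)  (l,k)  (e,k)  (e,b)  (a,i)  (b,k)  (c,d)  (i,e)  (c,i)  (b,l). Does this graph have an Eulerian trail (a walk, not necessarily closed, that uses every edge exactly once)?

No

Degrees: a:4, b:4, c:3, d:3, e:3, f:2, g:4, h:1, i:7, j:3, k:5, l:3
Odd-degree vertices: c, d, e, h, i, j, k, l (8 total).
An Eulerian trail requires 0 or 2 odd-degree vertices; here there are 8.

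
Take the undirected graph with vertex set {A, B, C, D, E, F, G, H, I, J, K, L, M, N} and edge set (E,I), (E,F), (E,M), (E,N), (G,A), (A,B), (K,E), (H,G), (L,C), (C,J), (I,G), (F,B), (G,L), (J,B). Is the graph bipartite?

Partition the vertices as {B, C, D, E, G} vs {A, F, H, I, J, K, L, M, N}. Each listed edge has one endpoint in each part, so the graph is bipartite.

Yes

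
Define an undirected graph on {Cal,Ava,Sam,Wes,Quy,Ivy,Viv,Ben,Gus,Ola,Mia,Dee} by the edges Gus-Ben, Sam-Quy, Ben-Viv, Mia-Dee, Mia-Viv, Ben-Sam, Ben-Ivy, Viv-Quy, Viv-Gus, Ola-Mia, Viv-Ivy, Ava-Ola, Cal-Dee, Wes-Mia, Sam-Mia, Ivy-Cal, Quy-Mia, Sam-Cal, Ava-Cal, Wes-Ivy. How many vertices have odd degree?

2

Degrees: Cal:4, Ava:2, Sam:4, Wes:2, Quy:3, Ivy:4, Viv:5, Ben:4, Gus:2, Ola:2, Mia:6, Dee:2
Odd-degree vertices: Quy, Viv.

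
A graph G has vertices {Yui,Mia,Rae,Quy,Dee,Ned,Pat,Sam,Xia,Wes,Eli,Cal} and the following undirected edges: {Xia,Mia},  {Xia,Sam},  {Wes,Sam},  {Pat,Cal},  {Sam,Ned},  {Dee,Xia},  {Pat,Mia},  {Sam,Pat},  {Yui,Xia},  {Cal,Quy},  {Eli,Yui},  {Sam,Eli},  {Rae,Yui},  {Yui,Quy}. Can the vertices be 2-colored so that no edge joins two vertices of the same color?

Partition the vertices as {Rae, Quy, Ned, Pat, Xia, Wes, Eli} vs {Yui, Mia, Dee, Sam, Cal}. Each listed edge has one endpoint in each part, so the graph is bipartite.

Yes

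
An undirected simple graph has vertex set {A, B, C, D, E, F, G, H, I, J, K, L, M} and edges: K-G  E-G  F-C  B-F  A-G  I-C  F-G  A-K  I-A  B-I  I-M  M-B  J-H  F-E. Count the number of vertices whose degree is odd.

4

Degrees: A:3, B:3, C:2, D:0, E:2, F:4, G:4, H:1, I:4, J:1, K:2, L:0, M:2
Odd-degree vertices: A, B, H, J.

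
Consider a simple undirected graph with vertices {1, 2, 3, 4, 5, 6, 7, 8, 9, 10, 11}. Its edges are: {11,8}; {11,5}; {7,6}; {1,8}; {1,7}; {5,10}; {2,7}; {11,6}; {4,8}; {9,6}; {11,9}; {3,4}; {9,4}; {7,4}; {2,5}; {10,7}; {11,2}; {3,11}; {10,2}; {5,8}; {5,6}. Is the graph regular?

Degrees: 1:2, 2:4, 3:2, 4:4, 5:5, 6:4, 7:5, 8:4, 9:3, 10:3, 11:6
Degrees are not all equal (e.g. deg(1)=2 but deg(11)=6); not regular.

No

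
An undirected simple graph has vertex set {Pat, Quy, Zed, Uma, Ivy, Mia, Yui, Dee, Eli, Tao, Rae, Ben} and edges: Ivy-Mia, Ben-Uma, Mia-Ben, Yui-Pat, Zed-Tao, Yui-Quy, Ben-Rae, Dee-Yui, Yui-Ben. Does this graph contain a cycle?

No

|V| = 12, |E| = 9, number of components = 3.
A forest on 12 vertices with 3 components has exactly 9 edges, which matches — so no cycle.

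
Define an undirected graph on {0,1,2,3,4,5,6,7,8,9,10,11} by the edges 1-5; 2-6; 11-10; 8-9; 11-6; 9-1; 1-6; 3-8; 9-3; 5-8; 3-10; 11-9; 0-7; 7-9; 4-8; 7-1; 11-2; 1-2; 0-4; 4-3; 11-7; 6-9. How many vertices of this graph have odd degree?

4

Degrees: 0:2, 1:5, 2:3, 3:4, 4:3, 5:2, 6:4, 7:4, 8:4, 9:6, 10:2, 11:5
Odd-degree vertices: 1, 2, 4, 11.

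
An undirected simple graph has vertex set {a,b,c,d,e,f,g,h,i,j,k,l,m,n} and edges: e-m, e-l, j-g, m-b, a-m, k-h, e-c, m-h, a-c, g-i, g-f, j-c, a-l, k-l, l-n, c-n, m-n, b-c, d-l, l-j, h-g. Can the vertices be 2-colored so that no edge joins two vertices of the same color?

l-k-h-g-j-l is an odd cycle (length 5), and a bipartite graph can contain only even cycles.

No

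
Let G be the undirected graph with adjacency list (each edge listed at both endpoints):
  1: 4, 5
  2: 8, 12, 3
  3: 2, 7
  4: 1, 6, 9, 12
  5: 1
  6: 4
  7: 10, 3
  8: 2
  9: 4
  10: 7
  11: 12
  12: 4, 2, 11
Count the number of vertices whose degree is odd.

8

Degrees: 1:2, 2:3, 3:2, 4:4, 5:1, 6:1, 7:2, 8:1, 9:1, 10:1, 11:1, 12:3
Odd-degree vertices: 2, 5, 6, 8, 9, 10, 11, 12.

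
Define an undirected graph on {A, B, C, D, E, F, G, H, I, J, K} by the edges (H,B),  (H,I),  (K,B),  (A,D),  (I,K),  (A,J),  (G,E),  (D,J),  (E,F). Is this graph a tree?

The graph has 11 vertices and 9 edges.
It splits into 4 components, so it cannot be a tree.

No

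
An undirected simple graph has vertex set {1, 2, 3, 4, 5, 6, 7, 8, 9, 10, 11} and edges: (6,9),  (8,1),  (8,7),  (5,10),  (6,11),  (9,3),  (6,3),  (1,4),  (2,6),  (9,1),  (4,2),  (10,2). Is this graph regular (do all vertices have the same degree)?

Degrees: 1:3, 2:3, 3:2, 4:2, 5:1, 6:4, 7:1, 8:2, 9:3, 10:2, 11:1
Degrees are not all equal (e.g. deg(5)=1 but deg(6)=4); not regular.

No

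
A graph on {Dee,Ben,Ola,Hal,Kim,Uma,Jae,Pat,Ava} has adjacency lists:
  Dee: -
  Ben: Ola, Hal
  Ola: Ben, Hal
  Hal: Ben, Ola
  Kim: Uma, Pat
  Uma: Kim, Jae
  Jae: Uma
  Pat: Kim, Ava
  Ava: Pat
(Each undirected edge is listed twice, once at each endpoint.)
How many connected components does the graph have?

3

Component: {Dee}
Component: {Ben, Ola, Hal}
Component: {Kim, Uma, Jae, Pat, Ava}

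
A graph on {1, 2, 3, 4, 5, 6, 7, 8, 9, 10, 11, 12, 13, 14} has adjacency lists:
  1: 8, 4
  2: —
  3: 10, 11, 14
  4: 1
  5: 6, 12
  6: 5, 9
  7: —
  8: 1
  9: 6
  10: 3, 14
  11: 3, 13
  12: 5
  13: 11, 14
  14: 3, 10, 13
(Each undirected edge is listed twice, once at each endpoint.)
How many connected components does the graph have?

5

Component: {2}
Component: {7}
Component: {1, 4, 8}
Component: {5, 6, 9, 12}
Component: {3, 10, 11, 13, 14}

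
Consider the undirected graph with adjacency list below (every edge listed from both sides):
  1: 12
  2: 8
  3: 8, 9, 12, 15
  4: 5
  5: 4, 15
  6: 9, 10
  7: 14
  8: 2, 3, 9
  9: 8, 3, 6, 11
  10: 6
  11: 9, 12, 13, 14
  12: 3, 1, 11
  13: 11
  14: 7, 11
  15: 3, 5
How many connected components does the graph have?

Component: {1, 2, 3, 4, 5, 6, 7, 8, 9, 10, 11, 12, 13, 14, 15}

1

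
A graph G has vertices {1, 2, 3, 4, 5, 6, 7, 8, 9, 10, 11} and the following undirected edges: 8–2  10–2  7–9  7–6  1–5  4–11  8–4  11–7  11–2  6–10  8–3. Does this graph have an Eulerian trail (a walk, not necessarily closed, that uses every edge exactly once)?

No

Degrees: 1:1, 2:3, 3:1, 4:2, 5:1, 6:2, 7:3, 8:3, 9:1, 10:2, 11:3
Odd-degree vertices: 1, 2, 3, 5, 7, 8, 9, 11 (8 total).
An Eulerian trail requires 0 or 2 odd-degree vertices; here there are 8.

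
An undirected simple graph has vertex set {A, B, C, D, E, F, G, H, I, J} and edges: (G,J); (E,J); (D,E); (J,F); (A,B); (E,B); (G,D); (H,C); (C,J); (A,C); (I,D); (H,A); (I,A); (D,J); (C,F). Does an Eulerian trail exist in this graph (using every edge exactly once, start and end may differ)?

Degrees: A:4, B:2, C:4, D:4, E:3, F:2, G:2, H:2, I:2, J:5
Odd-degree vertices: E, J (2 total).
With 2 odd-degree vertices and all edges in one connected piece, an Eulerian trail exists (from E to J).

Yes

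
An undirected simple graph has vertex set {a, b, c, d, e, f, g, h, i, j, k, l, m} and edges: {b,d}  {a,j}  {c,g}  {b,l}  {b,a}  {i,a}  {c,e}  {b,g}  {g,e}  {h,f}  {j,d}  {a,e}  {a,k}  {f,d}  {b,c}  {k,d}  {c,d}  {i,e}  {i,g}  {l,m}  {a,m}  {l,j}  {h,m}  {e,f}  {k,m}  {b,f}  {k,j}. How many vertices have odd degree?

Degrees: a:6, b:6, c:4, d:5, e:5, f:4, g:4, h:2, i:3, j:4, k:4, l:3, m:4
Odd-degree vertices: d, e, i, l.

4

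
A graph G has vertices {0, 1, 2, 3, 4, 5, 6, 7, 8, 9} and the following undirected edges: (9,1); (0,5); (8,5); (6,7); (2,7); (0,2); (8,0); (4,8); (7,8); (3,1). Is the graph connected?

Component: {1, 3, 9}
Component: {0, 2, 4, 5, 6, 7, 8}
There are 2 separate components, so the graph is not connected.

No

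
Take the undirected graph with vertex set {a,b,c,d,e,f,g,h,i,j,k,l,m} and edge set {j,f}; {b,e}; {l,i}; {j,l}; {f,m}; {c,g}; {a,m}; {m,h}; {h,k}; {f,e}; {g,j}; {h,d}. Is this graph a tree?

The graph has 13 vertices and 12 edges.
Connected and |E| = |V| - 1, which characterizes a tree.

Yes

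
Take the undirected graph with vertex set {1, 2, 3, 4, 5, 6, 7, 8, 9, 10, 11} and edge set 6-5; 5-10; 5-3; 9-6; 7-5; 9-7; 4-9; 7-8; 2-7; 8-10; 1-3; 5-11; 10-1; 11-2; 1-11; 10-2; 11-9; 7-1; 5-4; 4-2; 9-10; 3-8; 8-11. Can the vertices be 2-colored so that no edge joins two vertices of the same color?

Yes

Color {3, 4, 6, 7, 10, 11} black and {1, 2, 5, 8, 9} white. No edge joins two same-colored vertices, so the graph is bipartite.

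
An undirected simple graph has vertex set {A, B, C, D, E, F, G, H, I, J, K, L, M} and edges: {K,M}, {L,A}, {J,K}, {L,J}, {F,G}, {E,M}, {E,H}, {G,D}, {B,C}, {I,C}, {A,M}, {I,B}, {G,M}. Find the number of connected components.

2

Component: {B, C, I}
Component: {A, D, E, F, G, H, J, K, L, M}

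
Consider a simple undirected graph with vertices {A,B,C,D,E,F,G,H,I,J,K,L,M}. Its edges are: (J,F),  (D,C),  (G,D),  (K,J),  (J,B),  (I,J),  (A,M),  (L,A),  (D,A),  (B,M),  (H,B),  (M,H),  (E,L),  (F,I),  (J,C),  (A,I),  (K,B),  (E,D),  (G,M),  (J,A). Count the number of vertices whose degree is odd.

Degrees: A:5, B:4, C:2, D:4, E:2, F:2, G:2, H:2, I:3, J:6, K:2, L:2, M:4
Odd-degree vertices: A, I.

2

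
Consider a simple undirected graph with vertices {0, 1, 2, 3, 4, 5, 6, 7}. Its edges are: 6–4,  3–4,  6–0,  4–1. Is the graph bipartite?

Color {1, 2, 3, 5, 6, 7} black and {0, 4} white. No edge joins two same-colored vertices, so the graph is bipartite.

Yes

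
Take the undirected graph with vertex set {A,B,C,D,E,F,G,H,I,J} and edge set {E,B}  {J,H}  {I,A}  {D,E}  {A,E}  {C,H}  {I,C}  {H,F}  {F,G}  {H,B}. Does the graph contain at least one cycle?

|V| = 10, |E| = 10, number of components = 1.
One cycle is A-E-B-H-C-I-A.

Yes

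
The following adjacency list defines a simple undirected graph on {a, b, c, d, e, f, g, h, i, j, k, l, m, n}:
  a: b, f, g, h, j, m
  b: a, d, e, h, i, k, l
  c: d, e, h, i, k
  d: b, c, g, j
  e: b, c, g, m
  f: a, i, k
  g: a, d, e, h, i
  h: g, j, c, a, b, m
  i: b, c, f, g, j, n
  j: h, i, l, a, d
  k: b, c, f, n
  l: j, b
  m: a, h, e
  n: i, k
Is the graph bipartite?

No

The cycle h-a-b-h has length 3, which is odd, so the graph is not bipartite.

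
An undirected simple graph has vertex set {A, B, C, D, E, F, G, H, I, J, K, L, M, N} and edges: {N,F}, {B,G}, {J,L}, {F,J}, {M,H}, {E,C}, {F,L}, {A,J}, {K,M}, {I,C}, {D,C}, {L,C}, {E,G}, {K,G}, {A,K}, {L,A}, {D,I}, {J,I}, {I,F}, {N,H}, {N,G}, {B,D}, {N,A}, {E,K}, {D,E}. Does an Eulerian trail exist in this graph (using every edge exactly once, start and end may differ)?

Yes

Degrees: A:4, B:2, C:4, D:4, E:4, F:4, G:4, H:2, I:4, J:4, K:4, L:4, M:2, N:4
Odd-degree vertices: none (0 total).
With 0 odd-degree vertices and all edges in one connected piece, an Eulerian trail exists.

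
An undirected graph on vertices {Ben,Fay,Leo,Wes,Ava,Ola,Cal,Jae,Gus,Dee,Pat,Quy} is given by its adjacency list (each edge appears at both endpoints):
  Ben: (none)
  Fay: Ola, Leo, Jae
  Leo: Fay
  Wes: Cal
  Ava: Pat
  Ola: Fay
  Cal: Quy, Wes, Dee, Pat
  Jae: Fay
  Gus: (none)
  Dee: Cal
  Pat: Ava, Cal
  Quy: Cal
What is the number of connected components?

Component: {Ben}
Component: {Gus}
Component: {Fay, Leo, Ola, Jae}
Component: {Wes, Ava, Cal, Dee, Pat, Quy}

4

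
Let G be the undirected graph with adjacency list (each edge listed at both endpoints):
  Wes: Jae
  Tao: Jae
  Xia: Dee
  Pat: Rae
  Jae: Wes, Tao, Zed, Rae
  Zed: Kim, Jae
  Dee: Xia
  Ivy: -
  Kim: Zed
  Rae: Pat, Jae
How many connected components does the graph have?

3

Component: {Ivy}
Component: {Xia, Dee}
Component: {Wes, Tao, Pat, Jae, Zed, Kim, Rae}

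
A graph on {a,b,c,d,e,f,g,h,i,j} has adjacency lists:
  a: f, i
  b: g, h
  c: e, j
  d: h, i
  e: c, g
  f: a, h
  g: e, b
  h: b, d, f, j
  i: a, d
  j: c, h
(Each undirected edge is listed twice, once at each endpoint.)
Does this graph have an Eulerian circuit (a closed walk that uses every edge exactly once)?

Degrees: a:2, b:2, c:2, d:2, e:2, f:2, g:2, h:4, i:2, j:2
All degrees are even and the non-isolated vertices are connected — an Eulerian circuit exists.

Yes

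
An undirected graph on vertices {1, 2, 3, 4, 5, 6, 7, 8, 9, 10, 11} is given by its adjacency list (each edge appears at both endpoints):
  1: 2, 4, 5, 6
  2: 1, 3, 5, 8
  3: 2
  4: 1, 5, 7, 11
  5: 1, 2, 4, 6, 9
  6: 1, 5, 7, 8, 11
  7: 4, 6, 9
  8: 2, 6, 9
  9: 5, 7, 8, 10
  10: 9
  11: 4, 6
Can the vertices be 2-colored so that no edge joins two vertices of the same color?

No

The cycle 5-1-4-5 has length 3, which is odd, so the graph is not bipartite.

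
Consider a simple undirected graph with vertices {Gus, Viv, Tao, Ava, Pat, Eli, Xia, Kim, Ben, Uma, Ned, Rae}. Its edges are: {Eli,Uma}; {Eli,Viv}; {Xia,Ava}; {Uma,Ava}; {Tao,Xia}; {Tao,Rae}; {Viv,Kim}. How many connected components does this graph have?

5

Component: {Gus}
Component: {Pat}
Component: {Ben}
Component: {Ned}
Component: {Viv, Tao, Ava, Eli, Xia, Kim, Uma, Rae}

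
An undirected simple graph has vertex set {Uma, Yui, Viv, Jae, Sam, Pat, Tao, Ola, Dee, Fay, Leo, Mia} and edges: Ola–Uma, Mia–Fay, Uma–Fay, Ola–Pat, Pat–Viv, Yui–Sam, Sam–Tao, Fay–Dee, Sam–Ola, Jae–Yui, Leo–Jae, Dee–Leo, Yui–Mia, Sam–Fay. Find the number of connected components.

Component: {Uma, Yui, Viv, Jae, Sam, Pat, Tao, Ola, Dee, Fay, Leo, Mia}

1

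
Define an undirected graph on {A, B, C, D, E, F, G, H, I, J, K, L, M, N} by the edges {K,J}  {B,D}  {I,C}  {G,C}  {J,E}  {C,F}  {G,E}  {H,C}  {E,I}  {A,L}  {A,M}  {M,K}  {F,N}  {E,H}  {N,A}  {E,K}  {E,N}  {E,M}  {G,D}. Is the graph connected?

Starting from A and exploring outward reaches every vertex (A, N, L, M, E, F, K, G, I, H, J, C, D, B); the graph is connected.

Yes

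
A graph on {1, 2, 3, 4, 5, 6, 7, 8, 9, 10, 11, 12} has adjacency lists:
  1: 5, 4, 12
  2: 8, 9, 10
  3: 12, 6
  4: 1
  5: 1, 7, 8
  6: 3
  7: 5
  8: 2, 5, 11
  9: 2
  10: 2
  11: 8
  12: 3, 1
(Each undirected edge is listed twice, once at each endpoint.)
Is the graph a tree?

Yes

|V| = 12, |E| = 11.
It is connected with exactly 11 edges, hence acyclic — it is a tree.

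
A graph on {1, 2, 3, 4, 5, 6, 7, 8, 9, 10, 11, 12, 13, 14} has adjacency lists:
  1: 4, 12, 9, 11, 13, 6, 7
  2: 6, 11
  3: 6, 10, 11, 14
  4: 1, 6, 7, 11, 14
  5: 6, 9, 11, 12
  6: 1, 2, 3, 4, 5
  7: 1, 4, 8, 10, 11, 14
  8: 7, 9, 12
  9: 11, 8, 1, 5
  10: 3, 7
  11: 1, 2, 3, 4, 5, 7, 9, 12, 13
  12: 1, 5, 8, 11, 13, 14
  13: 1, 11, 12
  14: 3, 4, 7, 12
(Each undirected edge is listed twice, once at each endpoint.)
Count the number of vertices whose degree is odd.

Degrees: 1:7, 2:2, 3:4, 4:5, 5:4, 6:5, 7:6, 8:3, 9:4, 10:2, 11:9, 12:6, 13:3, 14:4
Odd-degree vertices: 1, 4, 6, 8, 11, 13.

6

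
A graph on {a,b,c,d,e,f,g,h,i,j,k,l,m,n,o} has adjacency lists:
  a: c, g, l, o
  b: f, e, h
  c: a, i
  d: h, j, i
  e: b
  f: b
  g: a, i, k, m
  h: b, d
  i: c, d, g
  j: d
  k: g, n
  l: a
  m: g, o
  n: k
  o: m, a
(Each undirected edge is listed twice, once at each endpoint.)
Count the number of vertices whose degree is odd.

8

Degrees: a:4, b:3, c:2, d:3, e:1, f:1, g:4, h:2, i:3, j:1, k:2, l:1, m:2, n:1, o:2
Odd-degree vertices: b, d, e, f, i, j, l, n.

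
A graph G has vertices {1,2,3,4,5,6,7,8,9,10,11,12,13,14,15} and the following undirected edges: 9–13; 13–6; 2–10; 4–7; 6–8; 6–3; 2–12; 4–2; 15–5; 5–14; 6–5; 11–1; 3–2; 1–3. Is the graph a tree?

|V| = 15, |E| = 14.
Connected and |E| = |V| - 1, which characterizes a tree.

Yes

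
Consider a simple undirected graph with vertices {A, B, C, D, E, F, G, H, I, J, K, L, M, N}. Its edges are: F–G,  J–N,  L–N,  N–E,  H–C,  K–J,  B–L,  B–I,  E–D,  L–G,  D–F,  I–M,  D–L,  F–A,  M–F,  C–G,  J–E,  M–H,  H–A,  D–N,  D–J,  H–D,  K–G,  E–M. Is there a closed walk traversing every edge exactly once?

Yes

Degrees: A:2, B:2, C:2, D:6, E:4, F:4, G:4, H:4, I:2, J:4, K:2, L:4, M:4, N:4
Every vertex has even degree and the edges form a single connected piece, so an Eulerian circuit exists.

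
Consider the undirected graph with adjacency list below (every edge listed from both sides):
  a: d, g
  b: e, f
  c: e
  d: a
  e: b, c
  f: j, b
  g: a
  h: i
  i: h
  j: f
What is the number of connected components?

3

Component: {h, i}
Component: {a, d, g}
Component: {b, c, e, f, j}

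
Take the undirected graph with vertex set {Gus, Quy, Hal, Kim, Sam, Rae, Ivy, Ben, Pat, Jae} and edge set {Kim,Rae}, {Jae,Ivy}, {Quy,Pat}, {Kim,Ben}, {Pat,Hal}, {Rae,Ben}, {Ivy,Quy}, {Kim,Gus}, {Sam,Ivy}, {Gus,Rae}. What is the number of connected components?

2

Component: {Gus, Kim, Rae, Ben}
Component: {Quy, Hal, Sam, Ivy, Pat, Jae}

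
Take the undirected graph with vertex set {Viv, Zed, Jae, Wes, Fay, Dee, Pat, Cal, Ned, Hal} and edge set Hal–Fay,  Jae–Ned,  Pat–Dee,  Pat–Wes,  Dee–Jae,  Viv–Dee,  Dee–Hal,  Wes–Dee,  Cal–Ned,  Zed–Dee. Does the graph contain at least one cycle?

Yes

The graph has 10 vertices, 10 edges, and 1 connected component.
One cycle is Dee-Wes-Pat-Dee.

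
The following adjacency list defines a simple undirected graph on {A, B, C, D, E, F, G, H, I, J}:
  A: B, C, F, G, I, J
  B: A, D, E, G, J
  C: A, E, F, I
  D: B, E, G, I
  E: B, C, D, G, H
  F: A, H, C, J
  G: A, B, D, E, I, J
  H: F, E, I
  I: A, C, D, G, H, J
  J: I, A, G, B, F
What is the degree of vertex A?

Neighbors of A: B, C, F, G, I, J.

6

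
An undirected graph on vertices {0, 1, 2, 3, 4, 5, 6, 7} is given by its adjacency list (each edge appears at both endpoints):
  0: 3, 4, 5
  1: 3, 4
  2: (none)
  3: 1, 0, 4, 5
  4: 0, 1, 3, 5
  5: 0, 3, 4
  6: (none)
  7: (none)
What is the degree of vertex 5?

3

Neighbors of 5: 0, 3, 4.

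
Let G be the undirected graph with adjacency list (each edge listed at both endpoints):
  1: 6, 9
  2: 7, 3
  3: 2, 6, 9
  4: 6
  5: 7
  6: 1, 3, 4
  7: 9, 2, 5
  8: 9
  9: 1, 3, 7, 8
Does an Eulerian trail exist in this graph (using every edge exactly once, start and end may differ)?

Degrees: 1:2, 2:2, 3:3, 4:1, 5:1, 6:3, 7:3, 8:1, 9:4
Odd-degree vertices: 3, 4, 5, 6, 7, 8 (6 total).
With 6 odd-degree vertices (more than two), no single trail can use every edge.

No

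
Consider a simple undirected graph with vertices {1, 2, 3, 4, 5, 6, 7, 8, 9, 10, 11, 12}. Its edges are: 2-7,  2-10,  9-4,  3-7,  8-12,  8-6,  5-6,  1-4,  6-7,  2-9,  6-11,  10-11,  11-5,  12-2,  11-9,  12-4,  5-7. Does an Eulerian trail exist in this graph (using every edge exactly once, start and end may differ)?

Degrees: 1:1, 2:4, 3:1, 4:3, 5:3, 6:4, 7:4, 8:2, 9:3, 10:2, 11:4, 12:3
Odd-degree vertices: 1, 3, 4, 5, 9, 12 (6 total).
With 6 odd-degree vertices (more than two), no single trail can use every edge.

No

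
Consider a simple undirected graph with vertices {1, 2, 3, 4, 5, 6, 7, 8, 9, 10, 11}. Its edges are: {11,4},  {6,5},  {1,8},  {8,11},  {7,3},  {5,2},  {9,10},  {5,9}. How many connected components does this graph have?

Component: {3, 7}
Component: {1, 4, 8, 11}
Component: {2, 5, 6, 9, 10}

3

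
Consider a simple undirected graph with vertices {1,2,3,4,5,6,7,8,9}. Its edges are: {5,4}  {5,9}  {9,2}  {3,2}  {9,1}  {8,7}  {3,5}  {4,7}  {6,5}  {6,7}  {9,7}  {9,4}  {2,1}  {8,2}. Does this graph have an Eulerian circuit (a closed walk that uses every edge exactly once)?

No

Degrees: 1:2, 2:4, 3:2, 4:3, 5:4, 6:2, 7:4, 8:2, 9:5
4, 9 have odd degree; an Eulerian circuit needs every degree to be even, so none exists.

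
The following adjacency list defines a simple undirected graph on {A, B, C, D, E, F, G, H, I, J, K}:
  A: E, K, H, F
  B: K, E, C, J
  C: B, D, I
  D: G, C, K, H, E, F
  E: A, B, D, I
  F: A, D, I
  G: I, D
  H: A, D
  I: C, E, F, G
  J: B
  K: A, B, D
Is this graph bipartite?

Color {C, E, F, G, H, J, K} black and {A, B, D, I} white. No edge joins two same-colored vertices, so the graph is bipartite.

Yes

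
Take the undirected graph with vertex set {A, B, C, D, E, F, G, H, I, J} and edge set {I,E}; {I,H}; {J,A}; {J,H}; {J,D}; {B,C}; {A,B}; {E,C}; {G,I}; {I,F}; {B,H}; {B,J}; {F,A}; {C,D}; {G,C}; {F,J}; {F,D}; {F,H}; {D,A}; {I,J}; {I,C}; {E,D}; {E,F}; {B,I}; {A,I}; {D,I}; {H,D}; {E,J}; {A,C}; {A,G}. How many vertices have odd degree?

Degrees: A:7, B:5, C:6, D:7, E:5, F:6, G:3, H:5, I:9, J:7
Odd-degree vertices: A, B, D, E, G, H, I, J.

8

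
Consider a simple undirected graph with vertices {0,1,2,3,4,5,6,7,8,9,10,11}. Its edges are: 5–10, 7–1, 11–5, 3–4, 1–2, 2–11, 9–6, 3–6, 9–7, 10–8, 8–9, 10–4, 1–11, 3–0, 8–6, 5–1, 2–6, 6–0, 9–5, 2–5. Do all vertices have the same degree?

Degrees: 0:2, 1:4, 2:4, 3:3, 4:2, 5:5, 6:5, 7:2, 8:3, 9:4, 10:3, 11:3
Vertex 0 has degree 2 while 5 has degree 5, so the graph is not regular.

No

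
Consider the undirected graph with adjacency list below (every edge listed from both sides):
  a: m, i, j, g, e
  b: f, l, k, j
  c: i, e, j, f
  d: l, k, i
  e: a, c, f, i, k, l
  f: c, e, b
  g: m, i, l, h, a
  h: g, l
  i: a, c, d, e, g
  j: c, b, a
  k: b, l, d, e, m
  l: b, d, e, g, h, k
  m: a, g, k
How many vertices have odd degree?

8

Degrees: a:5, b:4, c:4, d:3, e:6, f:3, g:5, h:2, i:5, j:3, k:5, l:6, m:3
Odd-degree vertices: a, d, f, g, i, j, k, m.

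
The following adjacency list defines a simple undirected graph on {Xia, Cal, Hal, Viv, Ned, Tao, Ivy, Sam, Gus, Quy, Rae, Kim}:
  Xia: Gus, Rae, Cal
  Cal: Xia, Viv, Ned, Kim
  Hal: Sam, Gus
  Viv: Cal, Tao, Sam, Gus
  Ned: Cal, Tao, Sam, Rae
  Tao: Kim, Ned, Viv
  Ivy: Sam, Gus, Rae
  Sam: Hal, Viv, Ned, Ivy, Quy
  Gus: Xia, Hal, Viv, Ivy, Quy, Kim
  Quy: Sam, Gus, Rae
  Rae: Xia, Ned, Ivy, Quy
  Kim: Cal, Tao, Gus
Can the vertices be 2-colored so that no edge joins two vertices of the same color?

Partition the vertices as {Cal, Tao, Sam, Gus, Rae} vs {Xia, Hal, Viv, Ned, Ivy, Quy, Kim}. Each listed edge has one endpoint in each part, so the graph is bipartite.

Yes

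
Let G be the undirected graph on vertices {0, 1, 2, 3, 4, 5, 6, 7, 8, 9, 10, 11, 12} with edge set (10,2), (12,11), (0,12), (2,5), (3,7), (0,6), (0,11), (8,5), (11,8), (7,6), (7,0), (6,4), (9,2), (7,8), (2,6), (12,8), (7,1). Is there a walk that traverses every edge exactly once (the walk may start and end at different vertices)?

Degrees: 0:4, 1:1, 2:4, 3:1, 4:1, 5:2, 6:4, 7:5, 8:4, 9:1, 10:1, 11:3, 12:3
Odd-degree vertices: 1, 3, 4, 7, 9, 10, 11, 12 (8 total).
With 8 odd-degree vertices (more than two), no single trail can use every edge.

No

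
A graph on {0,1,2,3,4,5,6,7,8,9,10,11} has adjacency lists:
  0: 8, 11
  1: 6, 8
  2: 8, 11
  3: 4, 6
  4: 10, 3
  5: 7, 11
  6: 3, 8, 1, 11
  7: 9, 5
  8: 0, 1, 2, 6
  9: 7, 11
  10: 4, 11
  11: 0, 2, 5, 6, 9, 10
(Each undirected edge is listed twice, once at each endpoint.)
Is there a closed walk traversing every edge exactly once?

Degrees: 0:2, 1:2, 2:2, 3:2, 4:2, 5:2, 6:4, 7:2, 8:4, 9:2, 10:2, 11:6
All degrees are even and the non-isolated vertices are connected — an Eulerian circuit exists.

Yes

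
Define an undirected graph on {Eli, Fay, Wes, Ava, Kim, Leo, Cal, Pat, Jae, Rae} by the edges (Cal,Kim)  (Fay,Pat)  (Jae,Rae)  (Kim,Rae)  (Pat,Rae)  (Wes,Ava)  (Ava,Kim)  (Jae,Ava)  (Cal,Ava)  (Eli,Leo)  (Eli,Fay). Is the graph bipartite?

No

Ava-Cal-Kim-Ava is an odd cycle (length 3), and a bipartite graph can contain only even cycles.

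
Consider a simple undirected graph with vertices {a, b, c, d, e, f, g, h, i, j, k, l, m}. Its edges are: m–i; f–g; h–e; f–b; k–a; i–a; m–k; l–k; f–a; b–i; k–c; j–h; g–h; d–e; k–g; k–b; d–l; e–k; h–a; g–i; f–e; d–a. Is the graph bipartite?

Yes

A valid 2-coloring puts {d, f, h, i, k} on one side and {a, b, c, e, g, j, l, m} on the other; every edge crosses between the two sides.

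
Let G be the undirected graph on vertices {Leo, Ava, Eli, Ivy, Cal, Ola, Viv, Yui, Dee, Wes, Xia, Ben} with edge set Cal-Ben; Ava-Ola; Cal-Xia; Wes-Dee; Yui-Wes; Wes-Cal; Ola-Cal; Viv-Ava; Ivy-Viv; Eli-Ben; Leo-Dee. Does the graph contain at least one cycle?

The graph has 12 vertices, 11 edges, and 1 connected component.
A forest on 12 vertices with 1 component has exactly 11 edges, which matches — so no cycle.

No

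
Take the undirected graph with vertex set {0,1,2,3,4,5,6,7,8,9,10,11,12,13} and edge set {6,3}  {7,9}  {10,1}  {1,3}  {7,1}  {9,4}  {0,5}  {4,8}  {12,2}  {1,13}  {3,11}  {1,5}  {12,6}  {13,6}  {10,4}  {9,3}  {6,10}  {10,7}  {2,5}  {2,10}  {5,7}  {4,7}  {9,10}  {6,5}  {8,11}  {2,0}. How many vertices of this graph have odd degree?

Degrees: 0:2, 1:5, 2:4, 3:4, 4:4, 5:5, 6:5, 7:5, 8:2, 9:4, 10:6, 11:2, 12:2, 13:2
Odd-degree vertices: 1, 5, 6, 7.

4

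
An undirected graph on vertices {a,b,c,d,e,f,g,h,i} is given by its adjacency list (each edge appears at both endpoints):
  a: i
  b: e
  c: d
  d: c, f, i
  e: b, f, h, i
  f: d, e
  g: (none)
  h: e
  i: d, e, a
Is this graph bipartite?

Yes

A valid 2-coloring puts {b, c, f, g, h, i} on one side and {a, d, e} on the other; every edge crosses between the two sides.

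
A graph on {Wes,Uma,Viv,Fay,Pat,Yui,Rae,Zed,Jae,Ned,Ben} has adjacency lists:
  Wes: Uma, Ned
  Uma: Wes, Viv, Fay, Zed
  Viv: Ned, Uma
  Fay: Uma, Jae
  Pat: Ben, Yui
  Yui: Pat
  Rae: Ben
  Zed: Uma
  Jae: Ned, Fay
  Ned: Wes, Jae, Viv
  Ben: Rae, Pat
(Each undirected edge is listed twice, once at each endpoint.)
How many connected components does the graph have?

Component: {Pat, Yui, Rae, Ben}
Component: {Wes, Uma, Viv, Fay, Zed, Jae, Ned}

2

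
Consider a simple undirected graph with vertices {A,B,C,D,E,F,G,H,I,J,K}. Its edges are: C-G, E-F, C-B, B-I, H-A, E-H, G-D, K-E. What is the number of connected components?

Component: {J}
Component: {A, E, F, H, K}
Component: {B, C, D, G, I}

3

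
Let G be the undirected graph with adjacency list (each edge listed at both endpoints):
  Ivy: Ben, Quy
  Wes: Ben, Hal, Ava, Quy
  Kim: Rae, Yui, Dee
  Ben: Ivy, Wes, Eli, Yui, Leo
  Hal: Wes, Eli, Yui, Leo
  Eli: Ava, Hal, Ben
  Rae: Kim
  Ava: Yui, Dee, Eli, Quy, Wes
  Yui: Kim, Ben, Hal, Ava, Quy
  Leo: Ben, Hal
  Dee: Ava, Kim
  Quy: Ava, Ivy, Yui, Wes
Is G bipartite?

No

Wes-Ava-Quy-Wes is an odd cycle (length 3), and a bipartite graph can contain only even cycles.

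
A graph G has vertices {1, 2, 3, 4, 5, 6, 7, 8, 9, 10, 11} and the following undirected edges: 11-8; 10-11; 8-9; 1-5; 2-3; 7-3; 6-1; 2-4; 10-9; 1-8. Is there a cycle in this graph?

The graph has 11 vertices, 10 edges, and 2 connected components.
Since 10 > 11 - 2, a cycle must exist; for instance 8-9-10-11-8.

Yes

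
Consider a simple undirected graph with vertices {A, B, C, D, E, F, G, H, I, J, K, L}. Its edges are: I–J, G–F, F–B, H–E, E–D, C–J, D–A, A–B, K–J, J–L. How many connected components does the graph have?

Component: {C, I, J, K, L}
Component: {A, B, D, E, F, G, H}

2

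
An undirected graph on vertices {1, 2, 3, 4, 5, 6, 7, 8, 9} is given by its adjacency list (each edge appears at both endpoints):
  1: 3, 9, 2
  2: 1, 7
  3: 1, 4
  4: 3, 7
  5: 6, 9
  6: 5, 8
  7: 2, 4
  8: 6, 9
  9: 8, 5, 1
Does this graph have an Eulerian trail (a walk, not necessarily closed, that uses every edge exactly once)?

Degrees: 1:3, 2:2, 3:2, 4:2, 5:2, 6:2, 7:2, 8:2, 9:3
Odd-degree vertices: 1, 9 (2 total).
The non-isolated vertices are connected and exactly 2 have odd degree, so an Eulerian trail exists (from 1 to 9).

Yes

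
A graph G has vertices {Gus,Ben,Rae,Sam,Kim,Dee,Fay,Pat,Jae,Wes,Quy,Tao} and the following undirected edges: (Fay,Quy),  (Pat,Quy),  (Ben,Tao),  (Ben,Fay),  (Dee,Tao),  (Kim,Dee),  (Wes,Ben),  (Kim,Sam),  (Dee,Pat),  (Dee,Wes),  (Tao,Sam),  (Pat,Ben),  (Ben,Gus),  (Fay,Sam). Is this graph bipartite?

Color {Ben, Rae, Sam, Dee, Jae, Quy} black and {Gus, Kim, Fay, Pat, Wes, Tao} white. No edge joins two same-colored vertices, so the graph is bipartite.

Yes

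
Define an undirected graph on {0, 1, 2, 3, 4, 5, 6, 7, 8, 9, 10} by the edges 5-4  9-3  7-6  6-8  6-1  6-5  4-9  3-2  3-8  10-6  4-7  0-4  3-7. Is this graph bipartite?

Yes

A valid 2-coloring puts {3, 4, 6} on one side and {0, 1, 2, 5, 7, 8, 9, 10} on the other; every edge crosses between the two sides.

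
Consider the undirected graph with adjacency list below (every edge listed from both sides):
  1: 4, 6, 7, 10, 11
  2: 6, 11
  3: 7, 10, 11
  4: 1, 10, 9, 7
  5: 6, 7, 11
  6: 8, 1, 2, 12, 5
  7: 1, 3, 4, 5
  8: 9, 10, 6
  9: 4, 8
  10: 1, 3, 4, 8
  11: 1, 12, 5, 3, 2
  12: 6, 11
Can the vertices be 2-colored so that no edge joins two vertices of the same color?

No

7-4-1-7 is an odd cycle (length 3), and a bipartite graph can contain only even cycles.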